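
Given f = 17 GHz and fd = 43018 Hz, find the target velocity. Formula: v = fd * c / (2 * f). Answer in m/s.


v = 43018 * 3e8 / (2 * 17000000000.0) = 379.6 m/s

379.6 m/s


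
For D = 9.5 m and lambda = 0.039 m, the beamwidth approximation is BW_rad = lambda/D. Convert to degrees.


BW_rad = 0.039 / 9.5 = 0.004105
BW_deg = 0.24 degrees

0.24 degrees


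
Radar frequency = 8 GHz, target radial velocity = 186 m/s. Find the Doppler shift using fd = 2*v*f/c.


fd = 2 * 186 * 8000000000.0 / 3e8 = 9920.0 Hz

9920.0 Hz


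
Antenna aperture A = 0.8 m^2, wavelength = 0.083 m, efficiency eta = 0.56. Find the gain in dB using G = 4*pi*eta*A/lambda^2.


G_linear = 4*pi*0.56*0.8/0.083^2 = 817.21
G_dB = 10*log10(817.21) = 29.1 dB

29.1 dB


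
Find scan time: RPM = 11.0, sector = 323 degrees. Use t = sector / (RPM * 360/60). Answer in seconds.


t = 323 / (11.0 * 360) * 60 = 4.89 s

4.89 s


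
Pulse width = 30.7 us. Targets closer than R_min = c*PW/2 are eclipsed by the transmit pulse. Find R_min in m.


R_min = 3e8 * 30.7e-6 / 2 = 4605.0 m

4605.0 m


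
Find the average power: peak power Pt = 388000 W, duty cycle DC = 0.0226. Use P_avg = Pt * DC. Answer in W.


P_avg = 388000 * 0.0226 = 8768.8 W

8768.8 W


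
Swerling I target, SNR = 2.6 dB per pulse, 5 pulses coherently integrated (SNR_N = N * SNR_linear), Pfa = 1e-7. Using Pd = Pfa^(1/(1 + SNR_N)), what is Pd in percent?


SNR_lin = 10^(2.6/10) = 1.8197
SNR_N = 5 * 1.8197 = 9.0985
1/(1 + SNR_N) = 1/10.0985 = 0.0990246
Pd = (1e-7)^0.0990246 = 0.20269
Pd = 20.3%

20.3%


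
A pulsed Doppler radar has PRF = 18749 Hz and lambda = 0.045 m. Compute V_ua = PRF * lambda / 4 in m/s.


V_ua = 18749 * 0.045 / 4 = 210.9 m/s

210.9 m/s


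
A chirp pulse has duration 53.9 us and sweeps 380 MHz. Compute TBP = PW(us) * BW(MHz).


TBP = 53.9 * 380 = 20482.0

20482.0


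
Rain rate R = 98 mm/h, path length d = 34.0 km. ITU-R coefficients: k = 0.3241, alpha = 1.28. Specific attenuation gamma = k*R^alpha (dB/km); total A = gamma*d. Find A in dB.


gamma = 0.3241 * 98^1.28 = 114.669629 dB/km
A = 114.669629 * 34.0 = 3898.77 dB

3898.77 dB


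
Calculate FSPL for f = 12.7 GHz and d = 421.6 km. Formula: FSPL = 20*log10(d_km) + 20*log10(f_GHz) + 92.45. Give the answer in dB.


20*log10(421.6) = 52.5
20*log10(12.7) = 22.08
FSPL = 167.0 dB

167.0 dB


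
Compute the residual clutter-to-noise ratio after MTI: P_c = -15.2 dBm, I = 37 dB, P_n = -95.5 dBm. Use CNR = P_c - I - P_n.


CNR = -15.2 - 37 - (-95.5) = 43.3 dB

43.3 dB


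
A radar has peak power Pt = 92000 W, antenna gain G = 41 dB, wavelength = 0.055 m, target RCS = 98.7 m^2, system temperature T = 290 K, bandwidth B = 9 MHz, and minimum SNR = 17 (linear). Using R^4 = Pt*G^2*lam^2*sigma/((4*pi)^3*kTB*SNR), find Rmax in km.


G_lin = 10^(41/10) = 12589.254118
R^4 = 92000 * 12589.254118^2 * 0.055^2 * 98.7 / ((4*pi)^3 * 1.38e-23 * 290 * 9000000.0 * 17)
R^4 = 3.58288e21 m^4
R_max = (3.58288e21)^(1/4) = 244657.2 m = 244.7 km

244.7 km


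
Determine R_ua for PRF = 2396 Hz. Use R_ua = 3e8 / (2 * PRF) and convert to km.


R_ua = 3e8 / (2 * 2396) = 62604.3 m = 62.6 km

62.6 km


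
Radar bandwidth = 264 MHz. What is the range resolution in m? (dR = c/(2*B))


dR = 3e8 / (2 * 264000000.0) = 0.57 m

0.57 m


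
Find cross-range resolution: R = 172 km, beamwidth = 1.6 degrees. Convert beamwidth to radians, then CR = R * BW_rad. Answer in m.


BW_rad = 0.027925268
CR = 172000 * 0.027925268 = 4803.1 m

4803.1 m


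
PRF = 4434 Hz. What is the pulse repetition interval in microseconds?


PRI = 1/4434 = 0.00022553 s = 225.5 us

225.5 us


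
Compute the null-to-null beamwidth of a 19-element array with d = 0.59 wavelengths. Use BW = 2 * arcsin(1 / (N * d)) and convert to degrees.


1/(N*d) = 1/(19*0.59) = 0.089206
BW = 2*arcsin(0.089206) = 10.2 degrees

10.2 degrees


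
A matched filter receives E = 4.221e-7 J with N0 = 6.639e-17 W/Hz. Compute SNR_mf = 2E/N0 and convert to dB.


SNR_lin = 2 * 4.221e-7 / 6.639e-17 = 1.272e10
SNR_dB = 10*log10(1.272e10) = 101.0 dB

101.0 dB


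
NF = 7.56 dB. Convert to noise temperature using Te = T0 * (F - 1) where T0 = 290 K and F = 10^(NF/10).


NF_lin = 10^(7.56/10) = 5.701643
Te = 290 * (5.701643 - 1) = 1363.5 K

1363.5 K


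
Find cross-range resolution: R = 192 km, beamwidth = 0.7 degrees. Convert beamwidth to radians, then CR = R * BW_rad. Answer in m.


BW_rad = 0.012217305
CR = 192000 * 0.012217305 = 2345.7 m

2345.7 m


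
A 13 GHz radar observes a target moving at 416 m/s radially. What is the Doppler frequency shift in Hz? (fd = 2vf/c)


fd = 2 * 416 * 13000000000.0 / 3e8 = 36053.3 Hz

36053.3 Hz


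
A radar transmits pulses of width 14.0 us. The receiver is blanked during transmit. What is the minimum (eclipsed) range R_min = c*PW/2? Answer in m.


R_min = 3e8 * 14.0e-6 / 2 = 2100.0 m

2100.0 m


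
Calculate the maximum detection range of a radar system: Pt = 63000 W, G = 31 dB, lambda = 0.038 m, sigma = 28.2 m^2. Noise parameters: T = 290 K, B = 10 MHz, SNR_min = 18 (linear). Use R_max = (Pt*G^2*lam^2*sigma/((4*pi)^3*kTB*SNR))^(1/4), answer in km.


G_lin = 10^(31/10) = 1258.925412
R^4 = 63000 * 1258.925412^2 * 0.038^2 * 28.2 / ((4*pi)^3 * 1.38e-23 * 290 * 10000000.0 * 18)
R^4 = 2.84431e18 m^4
R_max = (2.84431e18)^(1/4) = 41067.1 m = 41.1 km

41.1 km


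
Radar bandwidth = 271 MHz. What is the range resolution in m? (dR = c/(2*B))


dR = 3e8 / (2 * 271000000.0) = 0.55 m

0.55 m


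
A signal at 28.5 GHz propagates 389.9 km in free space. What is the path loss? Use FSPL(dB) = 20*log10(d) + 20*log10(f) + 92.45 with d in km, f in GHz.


20*log10(389.9) = 51.82
20*log10(28.5) = 29.1
FSPL = 173.4 dB

173.4 dB


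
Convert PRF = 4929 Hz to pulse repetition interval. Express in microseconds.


PRI = 1/4929 = 0.0002028809 s = 202.9 us

202.9 us


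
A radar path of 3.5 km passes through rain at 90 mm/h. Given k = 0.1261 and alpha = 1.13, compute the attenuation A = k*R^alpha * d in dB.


gamma = 0.1261 * 90^1.13 = 20.370849 dB/km
A = 20.370849 * 3.5 = 71.3 dB

71.3 dB


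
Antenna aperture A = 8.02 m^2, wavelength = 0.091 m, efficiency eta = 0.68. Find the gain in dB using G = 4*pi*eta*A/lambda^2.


G_linear = 4*pi*0.68*8.02/0.091^2 = 8275.81
G_dB = 10*log10(8275.81) = 39.2 dB

39.2 dB


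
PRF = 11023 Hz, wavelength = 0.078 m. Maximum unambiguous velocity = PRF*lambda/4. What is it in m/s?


V_ua = 11023 * 0.078 / 4 = 214.9 m/s

214.9 m/s


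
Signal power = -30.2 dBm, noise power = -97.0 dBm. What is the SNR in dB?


SNR = -30.2 - (-97.0) = 66.8 dB

66.8 dB


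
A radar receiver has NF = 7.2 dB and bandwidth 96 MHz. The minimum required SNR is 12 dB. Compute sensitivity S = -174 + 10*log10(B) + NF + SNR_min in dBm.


10*log10(96000000.0) = 79.82
S = -174 + 79.82 + 7.2 + 12 = -75.0 dBm

-75.0 dBm


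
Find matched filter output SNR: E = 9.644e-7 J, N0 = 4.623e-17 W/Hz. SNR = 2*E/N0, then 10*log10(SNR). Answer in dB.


SNR_lin = 2 * 9.644e-7 / 4.623e-17 = 4.172e10
SNR_dB = 10*log10(4.172e10) = 106.2 dB

106.2 dB


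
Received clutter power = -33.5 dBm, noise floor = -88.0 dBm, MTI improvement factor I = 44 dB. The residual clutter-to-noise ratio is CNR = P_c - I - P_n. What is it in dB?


CNR = -33.5 - 44 - (-88.0) = 10.5 dB

10.5 dB


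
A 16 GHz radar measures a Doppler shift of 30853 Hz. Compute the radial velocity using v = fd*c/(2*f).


v = 30853 * 3e8 / (2 * 16000000000.0) = 289.2 m/s

289.2 m/s


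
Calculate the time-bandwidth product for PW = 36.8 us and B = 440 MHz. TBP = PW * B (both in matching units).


TBP = 36.8 * 440 = 16192.0

16192.0


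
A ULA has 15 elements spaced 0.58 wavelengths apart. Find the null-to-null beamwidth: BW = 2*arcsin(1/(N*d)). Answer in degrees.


1/(N*d) = 1/(15*0.58) = 0.114943
BW = 2*arcsin(0.114943) = 13.2 degrees

13.2 degrees


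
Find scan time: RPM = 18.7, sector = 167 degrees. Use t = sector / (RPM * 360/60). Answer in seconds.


t = 167 / (18.7 * 360) * 60 = 1.49 s

1.49 s


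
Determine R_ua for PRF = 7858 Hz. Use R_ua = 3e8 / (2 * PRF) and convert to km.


R_ua = 3e8 / (2 * 7858) = 19088.8 m = 19.1 km

19.1 km


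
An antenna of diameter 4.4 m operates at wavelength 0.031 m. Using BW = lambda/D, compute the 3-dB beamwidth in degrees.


BW_rad = 0.031 / 4.4 = 0.007045
BW_deg = 0.4 degrees

0.4 degrees


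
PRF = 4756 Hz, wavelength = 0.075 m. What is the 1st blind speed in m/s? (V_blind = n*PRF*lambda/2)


V_blind = 1 * 4756 * 0.075 / 2 = 178.4 m/s

178.4 m/s


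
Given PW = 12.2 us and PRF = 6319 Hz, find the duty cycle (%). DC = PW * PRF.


DC = 12.2e-6 * 6319 * 100 = 7.71%

7.71%


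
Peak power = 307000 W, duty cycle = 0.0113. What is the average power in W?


P_avg = 307000 * 0.0113 = 3469.1 W

3469.1 W


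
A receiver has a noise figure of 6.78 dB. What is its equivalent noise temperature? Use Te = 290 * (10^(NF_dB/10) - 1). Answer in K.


NF_lin = 10^(6.78/10) = 4.76431
Te = 290 * (4.76431 - 1) = 1091.6 K

1091.6 K


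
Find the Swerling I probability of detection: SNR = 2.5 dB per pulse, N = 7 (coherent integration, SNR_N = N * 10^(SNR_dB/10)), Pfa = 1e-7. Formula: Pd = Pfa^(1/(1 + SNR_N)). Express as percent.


SNR_lin = 10^(2.5/10) = 1.77828
SNR_N = 7 * 1.77828 = 12.44796
1/(1 + SNR_N) = 1/13.44796 = 0.0743607
Pd = (1e-7)^0.0743607 = 0.30163
Pd = 30.2%

30.2%


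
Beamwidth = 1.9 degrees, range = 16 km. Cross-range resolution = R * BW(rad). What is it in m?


BW_rad = 0.033161256
CR = 16000 * 0.033161256 = 530.6 m

530.6 m


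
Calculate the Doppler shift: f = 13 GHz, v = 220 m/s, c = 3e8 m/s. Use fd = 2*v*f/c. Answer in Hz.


fd = 2 * 220 * 13000000000.0 / 3e8 = 19066.7 Hz

19066.7 Hz


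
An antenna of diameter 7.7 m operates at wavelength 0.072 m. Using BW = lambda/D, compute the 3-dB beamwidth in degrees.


BW_rad = 0.072 / 7.7 = 0.009351
BW_deg = 0.54 degrees

0.54 degrees


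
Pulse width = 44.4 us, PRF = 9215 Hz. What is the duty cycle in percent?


DC = 44.4e-6 * 9215 * 100 = 40.91%

40.91%


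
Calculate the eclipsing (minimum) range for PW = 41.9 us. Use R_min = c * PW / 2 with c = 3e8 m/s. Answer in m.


R_min = 3e8 * 41.9e-6 / 2 = 6285.0 m

6285.0 m


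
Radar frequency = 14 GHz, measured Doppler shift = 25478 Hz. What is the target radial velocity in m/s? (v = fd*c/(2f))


v = 25478 * 3e8 / (2 * 14000000000.0) = 273.0 m/s

273.0 m/s


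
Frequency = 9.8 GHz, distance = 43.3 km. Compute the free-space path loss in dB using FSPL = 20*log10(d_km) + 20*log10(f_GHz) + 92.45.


20*log10(43.3) = 32.73
20*log10(9.8) = 19.82
FSPL = 145.0 dB

145.0 dB


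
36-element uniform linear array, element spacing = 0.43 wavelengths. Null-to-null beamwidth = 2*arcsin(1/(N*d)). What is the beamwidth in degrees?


1/(N*d) = 1/(36*0.43) = 0.064599
BW = 2*arcsin(0.064599) = 7.4 degrees

7.4 degrees


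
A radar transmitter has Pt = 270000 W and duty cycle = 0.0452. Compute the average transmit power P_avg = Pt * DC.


P_avg = 270000 * 0.0452 = 12204.0 W

12204.0 W


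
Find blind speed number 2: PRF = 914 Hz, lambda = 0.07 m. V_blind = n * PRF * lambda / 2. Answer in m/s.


V_blind = 2 * 914 * 0.07 / 2 = 64.0 m/s

64.0 m/s


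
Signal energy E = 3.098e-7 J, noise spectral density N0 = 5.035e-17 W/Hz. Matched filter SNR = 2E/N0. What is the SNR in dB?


SNR_lin = 2 * 3.098e-7 / 5.035e-17 = 1.231e10
SNR_dB = 10*log10(1.231e10) = 100.9 dB

100.9 dB


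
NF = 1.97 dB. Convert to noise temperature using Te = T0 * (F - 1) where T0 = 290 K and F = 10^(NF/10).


NF_lin = 10^(1.97/10) = 1.573983
Te = 290 * (1.573983 - 1) = 166.5 K

166.5 K


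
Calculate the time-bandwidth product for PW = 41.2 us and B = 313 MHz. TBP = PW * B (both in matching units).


TBP = 41.2 * 313 = 12895.6

12895.6


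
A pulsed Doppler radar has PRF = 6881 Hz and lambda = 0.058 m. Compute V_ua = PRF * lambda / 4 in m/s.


V_ua = 6881 * 0.058 / 4 = 99.8 m/s

99.8 m/s


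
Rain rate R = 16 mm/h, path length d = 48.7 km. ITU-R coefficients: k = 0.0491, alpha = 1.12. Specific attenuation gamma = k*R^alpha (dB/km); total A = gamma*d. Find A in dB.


gamma = 0.0491 * 16^1.12 = 1.095711 dB/km
A = 1.095711 * 48.7 = 53.36 dB

53.36 dB


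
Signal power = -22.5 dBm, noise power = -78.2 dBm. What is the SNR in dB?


SNR = -22.5 - (-78.2) = 55.7 dB

55.7 dB


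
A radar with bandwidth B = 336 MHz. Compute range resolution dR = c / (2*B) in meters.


dR = 3e8 / (2 * 336000000.0) = 0.45 m

0.45 m


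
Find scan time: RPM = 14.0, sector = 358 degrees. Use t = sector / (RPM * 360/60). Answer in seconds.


t = 358 / (14.0 * 360) * 60 = 4.26 s

4.26 s


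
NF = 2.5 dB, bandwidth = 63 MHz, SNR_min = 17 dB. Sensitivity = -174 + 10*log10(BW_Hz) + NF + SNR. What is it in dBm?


10*log10(63000000.0) = 77.99
S = -174 + 77.99 + 2.5 + 17 = -76.5 dBm

-76.5 dBm


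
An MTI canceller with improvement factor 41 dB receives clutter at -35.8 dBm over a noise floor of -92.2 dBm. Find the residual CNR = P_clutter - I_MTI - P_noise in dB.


CNR = -35.8 - 41 - (-92.2) = 15.4 dB

15.4 dB


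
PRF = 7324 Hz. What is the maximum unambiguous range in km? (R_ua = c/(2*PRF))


R_ua = 3e8 / (2 * 7324) = 20480.6 m = 20.5 km

20.5 km


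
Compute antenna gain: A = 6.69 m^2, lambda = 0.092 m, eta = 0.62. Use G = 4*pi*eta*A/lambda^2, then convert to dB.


G_linear = 4*pi*0.62*6.69/0.092^2 = 6158.17
G_dB = 10*log10(6158.17) = 37.9 dB

37.9 dB


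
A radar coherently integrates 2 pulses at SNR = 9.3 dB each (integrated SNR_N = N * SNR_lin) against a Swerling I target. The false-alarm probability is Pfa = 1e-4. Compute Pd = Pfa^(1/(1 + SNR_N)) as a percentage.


SNR_lin = 10^(9.3/10) = 8.51138
SNR_N = 2 * 8.51138 = 17.02276
1/(1 + SNR_N) = 1/18.02276 = 0.0554854
Pd = (1e-4)^0.0554854 = 0.59987
Pd = 60.0%

60.0%


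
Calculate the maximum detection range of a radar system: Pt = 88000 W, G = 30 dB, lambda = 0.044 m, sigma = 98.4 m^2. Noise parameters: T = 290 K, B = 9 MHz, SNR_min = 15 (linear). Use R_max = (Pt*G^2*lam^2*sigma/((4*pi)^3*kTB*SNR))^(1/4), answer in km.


G_lin = 10^(30/10) = 1000.0
R^4 = 88000 * 1000.0^2 * 0.044^2 * 98.4 / ((4*pi)^3 * 1.38e-23 * 290 * 9000000.0 * 15)
R^4 = 1.56366e19 m^4
R_max = (1.56366e19)^(1/4) = 62883.3 m = 62.9 km

62.9 km


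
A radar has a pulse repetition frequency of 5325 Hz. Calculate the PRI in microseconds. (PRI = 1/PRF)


PRI = 1/5325 = 0.0001877934 s = 187.8 us

187.8 us


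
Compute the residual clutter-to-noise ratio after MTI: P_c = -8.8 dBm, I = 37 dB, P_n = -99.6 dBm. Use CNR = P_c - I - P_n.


CNR = -8.8 - 37 - (-99.6) = 53.8 dB

53.8 dB


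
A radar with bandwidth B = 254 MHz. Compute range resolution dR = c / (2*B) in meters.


dR = 3e8 / (2 * 254000000.0) = 0.59 m

0.59 m


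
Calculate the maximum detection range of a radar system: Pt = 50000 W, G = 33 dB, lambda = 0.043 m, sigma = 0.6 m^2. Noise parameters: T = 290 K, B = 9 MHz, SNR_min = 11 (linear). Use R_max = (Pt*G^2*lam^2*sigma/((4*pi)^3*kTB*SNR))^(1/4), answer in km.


G_lin = 10^(33/10) = 1995.262315
R^4 = 50000 * 1995.262315^2 * 0.043^2 * 0.6 / ((4*pi)^3 * 1.38e-23 * 290 * 9000000.0 * 11)
R^4 = 2.80877e17 m^4
R_max = (2.80877e17)^(1/4) = 23021.3 m = 23.0 km

23.0 km


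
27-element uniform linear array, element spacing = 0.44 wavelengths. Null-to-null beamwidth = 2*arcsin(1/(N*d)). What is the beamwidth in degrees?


1/(N*d) = 1/(27*0.44) = 0.084175
BW = 2*arcsin(0.084175) = 9.7 degrees

9.7 degrees


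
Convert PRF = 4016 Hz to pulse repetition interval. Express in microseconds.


PRI = 1/4016 = 0.000249004 s = 249.0 us

249.0 us


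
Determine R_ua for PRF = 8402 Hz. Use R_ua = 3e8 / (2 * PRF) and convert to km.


R_ua = 3e8 / (2 * 8402) = 17852.9 m = 17.9 km

17.9 km


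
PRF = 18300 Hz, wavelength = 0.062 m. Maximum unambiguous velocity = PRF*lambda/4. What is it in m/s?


V_ua = 18300 * 0.062 / 4 = 283.7 m/s

283.7 m/s


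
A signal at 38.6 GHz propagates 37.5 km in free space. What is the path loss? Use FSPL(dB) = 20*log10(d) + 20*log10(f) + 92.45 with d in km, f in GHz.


20*log10(37.5) = 31.48
20*log10(38.6) = 31.73
FSPL = 155.7 dB

155.7 dB


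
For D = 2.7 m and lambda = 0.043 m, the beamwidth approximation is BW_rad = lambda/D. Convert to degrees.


BW_rad = 0.043 / 2.7 = 0.015926
BW_deg = 0.91 degrees

0.91 degrees


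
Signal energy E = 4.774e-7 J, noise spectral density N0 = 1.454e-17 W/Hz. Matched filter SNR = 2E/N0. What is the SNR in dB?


SNR_lin = 2 * 4.774e-7 / 1.454e-17 = 6.567e10
SNR_dB = 10*log10(6.567e10) = 108.2 dB

108.2 dB


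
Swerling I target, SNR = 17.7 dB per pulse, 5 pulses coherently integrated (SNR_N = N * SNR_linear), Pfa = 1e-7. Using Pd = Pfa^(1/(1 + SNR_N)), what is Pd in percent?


SNR_lin = 10^(17.7/10) = 58.88437
SNR_N = 5 * 58.88437 = 294.42185
1/(1 + SNR_N) = 1/295.42185 = 0.003385
Pd = (1e-7)^0.003385 = 0.9469
Pd = 94.7%

94.7%


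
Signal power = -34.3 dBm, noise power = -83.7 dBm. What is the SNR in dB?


SNR = -34.3 - (-83.7) = 49.4 dB

49.4 dB


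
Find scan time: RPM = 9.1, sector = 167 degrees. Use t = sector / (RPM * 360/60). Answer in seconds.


t = 167 / (9.1 * 360) * 60 = 3.06 s

3.06 s


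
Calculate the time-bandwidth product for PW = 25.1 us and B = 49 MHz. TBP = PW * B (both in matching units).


TBP = 25.1 * 49 = 1229.9

1229.9


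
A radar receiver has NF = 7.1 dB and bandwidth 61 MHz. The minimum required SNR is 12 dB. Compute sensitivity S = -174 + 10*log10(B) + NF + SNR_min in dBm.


10*log10(61000000.0) = 77.85
S = -174 + 77.85 + 7.1 + 12 = -77.0 dBm

-77.0 dBm


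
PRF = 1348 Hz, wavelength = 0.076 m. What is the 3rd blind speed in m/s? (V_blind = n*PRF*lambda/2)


V_blind = 3 * 1348 * 0.076 / 2 = 153.7 m/s

153.7 m/s


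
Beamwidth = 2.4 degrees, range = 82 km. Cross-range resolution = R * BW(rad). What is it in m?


BW_rad = 0.041887902
CR = 82000 * 0.041887902 = 3434.8 m

3434.8 m


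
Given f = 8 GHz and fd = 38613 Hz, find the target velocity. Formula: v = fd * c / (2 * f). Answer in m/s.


v = 38613 * 3e8 / (2 * 8000000000.0) = 724.0 m/s

724.0 m/s


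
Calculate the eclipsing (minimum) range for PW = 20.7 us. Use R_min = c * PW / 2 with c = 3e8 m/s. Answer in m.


R_min = 3e8 * 20.7e-6 / 2 = 3105.0 m

3105.0 m


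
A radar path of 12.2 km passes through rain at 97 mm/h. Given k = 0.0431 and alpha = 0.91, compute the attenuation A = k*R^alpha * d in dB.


gamma = 0.0431 * 97^0.91 = 2.769743 dB/km
A = 2.769743 * 12.2 = 33.79 dB

33.79 dB


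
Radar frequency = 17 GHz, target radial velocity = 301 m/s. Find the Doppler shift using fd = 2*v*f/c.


fd = 2 * 301 * 17000000000.0 / 3e8 = 34113.3 Hz

34113.3 Hz


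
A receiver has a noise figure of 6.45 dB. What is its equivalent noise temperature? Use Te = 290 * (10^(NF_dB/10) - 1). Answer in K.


NF_lin = 10^(6.45/10) = 4.415704
Te = 290 * (4.415704 - 1) = 990.6 K

990.6 K


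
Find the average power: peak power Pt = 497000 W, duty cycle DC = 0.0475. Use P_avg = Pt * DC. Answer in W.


P_avg = 497000 * 0.0475 = 23607.5 W

23607.5 W


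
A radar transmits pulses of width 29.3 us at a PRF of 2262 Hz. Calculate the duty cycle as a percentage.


DC = 29.3e-6 * 2262 * 100 = 6.63%

6.63%


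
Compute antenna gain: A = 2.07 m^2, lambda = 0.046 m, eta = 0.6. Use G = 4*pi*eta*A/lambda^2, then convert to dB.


G_linear = 4*pi*0.6*2.07/0.046^2 = 7375.91
G_dB = 10*log10(7375.91) = 38.7 dB

38.7 dB


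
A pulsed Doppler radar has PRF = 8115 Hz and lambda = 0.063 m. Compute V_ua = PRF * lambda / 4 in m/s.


V_ua = 8115 * 0.063 / 4 = 127.8 m/s

127.8 m/s


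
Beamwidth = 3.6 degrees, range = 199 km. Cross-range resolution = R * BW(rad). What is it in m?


BW_rad = 0.062831853
CR = 199000 * 0.062831853 = 12503.5 m

12503.5 m


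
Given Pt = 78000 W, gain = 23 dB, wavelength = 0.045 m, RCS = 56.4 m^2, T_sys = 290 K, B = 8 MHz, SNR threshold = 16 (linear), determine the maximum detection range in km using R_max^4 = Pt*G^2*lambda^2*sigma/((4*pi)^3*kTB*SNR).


G_lin = 10^(23/10) = 199.526231
R^4 = 78000 * 199.526231^2 * 0.045^2 * 56.4 / ((4*pi)^3 * 1.38e-23 * 290 * 8000000.0 * 16)
R^4 = 3.48885e17 m^4
R_max = (3.48885e17)^(1/4) = 24303.6 m = 24.3 km

24.3 km


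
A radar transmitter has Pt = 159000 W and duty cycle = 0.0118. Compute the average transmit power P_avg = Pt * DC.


P_avg = 159000 * 0.0118 = 1876.2 W

1876.2 W


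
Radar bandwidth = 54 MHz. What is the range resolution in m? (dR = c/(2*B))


dR = 3e8 / (2 * 54000000.0) = 2.78 m

2.78 m


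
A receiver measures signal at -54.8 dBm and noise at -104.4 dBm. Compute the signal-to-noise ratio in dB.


SNR = -54.8 - (-104.4) = 49.6 dB

49.6 dB


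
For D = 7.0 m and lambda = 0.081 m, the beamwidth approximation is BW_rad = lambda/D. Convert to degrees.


BW_rad = 0.081 / 7.0 = 0.011571
BW_deg = 0.66 degrees

0.66 degrees


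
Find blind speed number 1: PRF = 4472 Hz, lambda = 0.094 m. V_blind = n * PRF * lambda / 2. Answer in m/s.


V_blind = 1 * 4472 * 0.094 / 2 = 210.2 m/s

210.2 m/s


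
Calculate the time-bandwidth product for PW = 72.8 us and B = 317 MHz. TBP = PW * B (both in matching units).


TBP = 72.8 * 317 = 23077.6

23077.6


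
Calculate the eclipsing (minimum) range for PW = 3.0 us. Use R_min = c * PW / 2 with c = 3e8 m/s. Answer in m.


R_min = 3e8 * 3.0e-6 / 2 = 450.0 m

450.0 m


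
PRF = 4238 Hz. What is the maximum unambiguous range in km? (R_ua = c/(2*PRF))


R_ua = 3e8 / (2 * 4238) = 35394.1 m = 35.4 km

35.4 km


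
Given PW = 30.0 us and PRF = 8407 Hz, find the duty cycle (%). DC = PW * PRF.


DC = 30.0e-6 * 8407 * 100 = 25.22%

25.22%


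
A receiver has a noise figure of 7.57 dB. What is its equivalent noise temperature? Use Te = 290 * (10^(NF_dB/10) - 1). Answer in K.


NF_lin = 10^(7.57/10) = 5.714786
Te = 290 * (5.714786 - 1) = 1367.3 K

1367.3 K


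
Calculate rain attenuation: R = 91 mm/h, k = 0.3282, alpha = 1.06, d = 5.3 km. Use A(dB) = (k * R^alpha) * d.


gamma = 0.3282 * 91^1.06 = 39.14916 dB/km
A = 39.14916 * 5.3 = 207.49 dB

207.49 dB


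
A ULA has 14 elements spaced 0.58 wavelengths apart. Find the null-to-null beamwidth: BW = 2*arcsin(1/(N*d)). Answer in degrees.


1/(N*d) = 1/(14*0.58) = 0.123153
BW = 2*arcsin(0.123153) = 14.1 degrees

14.1 degrees


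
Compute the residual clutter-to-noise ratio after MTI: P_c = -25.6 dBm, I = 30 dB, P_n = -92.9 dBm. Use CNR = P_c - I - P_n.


CNR = -25.6 - 30 - (-92.9) = 37.3 dB

37.3 dB


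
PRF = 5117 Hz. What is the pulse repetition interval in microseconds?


PRI = 1/5117 = 0.000195427 s = 195.4 us

195.4 us


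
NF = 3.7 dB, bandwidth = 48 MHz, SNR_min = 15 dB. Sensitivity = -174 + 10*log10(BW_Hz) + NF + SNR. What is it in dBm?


10*log10(48000000.0) = 76.81
S = -174 + 76.81 + 3.7 + 15 = -78.5 dBm

-78.5 dBm


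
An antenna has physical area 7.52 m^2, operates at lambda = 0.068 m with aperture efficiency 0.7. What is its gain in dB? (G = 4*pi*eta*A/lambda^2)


G_linear = 4*pi*0.7*7.52/0.068^2 = 14305.66
G_dB = 10*log10(14305.66) = 41.6 dB

41.6 dB


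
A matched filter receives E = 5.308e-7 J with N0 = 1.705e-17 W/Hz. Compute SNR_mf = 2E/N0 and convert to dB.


SNR_lin = 2 * 5.308e-7 / 1.705e-17 = 6.226e10
SNR_dB = 10*log10(6.226e10) = 107.9 dB

107.9 dB


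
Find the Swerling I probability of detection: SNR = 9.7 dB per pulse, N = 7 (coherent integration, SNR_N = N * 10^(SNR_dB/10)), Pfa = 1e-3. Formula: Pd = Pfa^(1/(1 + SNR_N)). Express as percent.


SNR_lin = 10^(9.7/10) = 9.33254
SNR_N = 7 * 9.33254 = 65.32778
1/(1 + SNR_N) = 1/66.32778 = 0.0150766
Pd = (1e-3)^0.0150766 = 0.90109
Pd = 90.1%

90.1%


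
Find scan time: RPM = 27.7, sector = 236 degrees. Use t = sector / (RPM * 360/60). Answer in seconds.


t = 236 / (27.7 * 360) * 60 = 1.42 s

1.42 s


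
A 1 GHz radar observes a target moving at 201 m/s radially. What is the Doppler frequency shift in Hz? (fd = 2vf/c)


fd = 2 * 201 * 1000000000.0 / 3e8 = 1340.0 Hz

1340.0 Hz


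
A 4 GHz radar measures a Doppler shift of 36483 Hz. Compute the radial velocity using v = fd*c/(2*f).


v = 36483 * 3e8 / (2 * 4000000000.0) = 1368.1 m/s

1368.1 m/s


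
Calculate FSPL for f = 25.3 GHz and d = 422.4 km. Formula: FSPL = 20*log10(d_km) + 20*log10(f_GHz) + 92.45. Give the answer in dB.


20*log10(422.4) = 52.51
20*log10(25.3) = 28.06
FSPL = 173.0 dB

173.0 dB


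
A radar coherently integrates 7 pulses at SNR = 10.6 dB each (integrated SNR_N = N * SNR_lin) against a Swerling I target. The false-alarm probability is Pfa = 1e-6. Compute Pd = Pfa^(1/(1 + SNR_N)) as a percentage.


SNR_lin = 10^(10.6/10) = 11.48154
SNR_N = 7 * 11.48154 = 80.37078
1/(1 + SNR_N) = 1/81.37078 = 0.0122894
Pd = (1e-6)^0.0122894 = 0.84385
Pd = 84.4%

84.4%


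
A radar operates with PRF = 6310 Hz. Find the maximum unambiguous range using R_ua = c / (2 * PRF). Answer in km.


R_ua = 3e8 / (2 * 6310) = 23771.8 m = 23.8 km

23.8 km


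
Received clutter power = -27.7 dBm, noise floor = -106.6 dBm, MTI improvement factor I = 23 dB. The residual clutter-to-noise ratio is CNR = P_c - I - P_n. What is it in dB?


CNR = -27.7 - 23 - (-106.6) = 55.9 dB

55.9 dB


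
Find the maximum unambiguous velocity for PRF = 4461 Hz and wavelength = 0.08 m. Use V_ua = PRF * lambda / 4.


V_ua = 4461 * 0.08 / 4 = 89.2 m/s

89.2 m/s


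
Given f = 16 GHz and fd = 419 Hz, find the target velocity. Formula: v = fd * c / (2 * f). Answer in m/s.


v = 419 * 3e8 / (2 * 16000000000.0) = 3.9 m/s

3.9 m/s


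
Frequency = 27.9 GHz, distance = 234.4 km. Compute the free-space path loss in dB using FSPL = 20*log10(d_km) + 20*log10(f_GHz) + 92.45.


20*log10(234.4) = 47.4
20*log10(27.9) = 28.91
FSPL = 168.8 dB

168.8 dB


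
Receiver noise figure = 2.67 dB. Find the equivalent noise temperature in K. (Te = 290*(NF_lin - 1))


NF_lin = 10^(2.67/10) = 1.849269
Te = 290 * (1.849269 - 1) = 246.3 K

246.3 K


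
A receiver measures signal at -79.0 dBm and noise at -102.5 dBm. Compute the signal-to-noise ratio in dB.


SNR = -79.0 - (-102.5) = 23.5 dB

23.5 dB


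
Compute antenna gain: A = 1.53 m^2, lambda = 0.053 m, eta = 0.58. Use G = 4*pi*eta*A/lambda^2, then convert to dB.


G_linear = 4*pi*0.58*1.53/0.053^2 = 3969.88
G_dB = 10*log10(3969.88) = 36.0 dB

36.0 dB


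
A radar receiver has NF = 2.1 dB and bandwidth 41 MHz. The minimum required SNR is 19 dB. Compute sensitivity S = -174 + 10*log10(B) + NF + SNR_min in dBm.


10*log10(41000000.0) = 76.13
S = -174 + 76.13 + 2.1 + 19 = -76.8 dBm

-76.8 dBm


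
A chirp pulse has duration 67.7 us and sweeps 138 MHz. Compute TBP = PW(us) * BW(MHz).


TBP = 67.7 * 138 = 9342.6

9342.6


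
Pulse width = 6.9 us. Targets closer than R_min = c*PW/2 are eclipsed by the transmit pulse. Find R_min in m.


R_min = 3e8 * 6.9e-6 / 2 = 1035.0 m

1035.0 m


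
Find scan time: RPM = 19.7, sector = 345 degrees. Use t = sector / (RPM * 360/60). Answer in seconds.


t = 345 / (19.7 * 360) * 60 = 2.92 s

2.92 s


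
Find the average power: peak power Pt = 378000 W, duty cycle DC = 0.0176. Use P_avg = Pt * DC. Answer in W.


P_avg = 378000 * 0.0176 = 6652.8 W

6652.8 W


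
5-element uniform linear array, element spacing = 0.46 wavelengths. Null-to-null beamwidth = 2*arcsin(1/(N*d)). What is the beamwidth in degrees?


1/(N*d) = 1/(5*0.46) = 0.434783
BW = 2*arcsin(0.434783) = 51.5 degrees

51.5 degrees


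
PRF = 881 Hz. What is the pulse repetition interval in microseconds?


PRI = 1/881 = 0.0011350738 s = 1135.1 us

1135.1 us


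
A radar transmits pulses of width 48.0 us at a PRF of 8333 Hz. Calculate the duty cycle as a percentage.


DC = 48.0e-6 * 8333 * 100 = 40.0%

40.0%


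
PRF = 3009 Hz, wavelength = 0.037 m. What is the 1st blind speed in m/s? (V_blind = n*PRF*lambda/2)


V_blind = 1 * 3009 * 0.037 / 2 = 55.7 m/s

55.7 m/s


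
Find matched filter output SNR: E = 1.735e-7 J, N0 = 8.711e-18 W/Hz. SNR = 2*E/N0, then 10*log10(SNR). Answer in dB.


SNR_lin = 2 * 1.735e-7 / 8.711e-18 = 3.983e10
SNR_dB = 10*log10(3.983e10) = 106.0 dB

106.0 dB


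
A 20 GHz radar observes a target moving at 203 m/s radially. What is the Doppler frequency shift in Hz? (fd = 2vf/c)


fd = 2 * 203 * 20000000000.0 / 3e8 = 27066.7 Hz

27066.7 Hz


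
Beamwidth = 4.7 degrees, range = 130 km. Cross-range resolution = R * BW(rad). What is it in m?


BW_rad = 0.082030475
CR = 130000 * 0.082030475 = 10664.0 m

10664.0 m


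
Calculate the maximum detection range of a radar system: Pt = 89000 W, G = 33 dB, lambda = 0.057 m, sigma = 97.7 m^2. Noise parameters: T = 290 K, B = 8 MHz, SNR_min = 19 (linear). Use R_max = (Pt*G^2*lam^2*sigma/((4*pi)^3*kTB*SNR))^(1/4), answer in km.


G_lin = 10^(33/10) = 1995.262315
R^4 = 89000 * 1995.262315^2 * 0.057^2 * 97.7 / ((4*pi)^3 * 1.38e-23 * 290 * 8000000.0 * 19)
R^4 = 9.31717e19 m^4
R_max = (9.31717e19)^(1/4) = 98247.4 m = 98.2 km

98.2 km


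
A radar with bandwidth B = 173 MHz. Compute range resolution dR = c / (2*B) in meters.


dR = 3e8 / (2 * 173000000.0) = 0.87 m

0.87 m


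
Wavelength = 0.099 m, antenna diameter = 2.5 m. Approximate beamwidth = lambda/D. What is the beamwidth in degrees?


BW_rad = 0.099 / 2.5 = 0.0396
BW_deg = 2.27 degrees

2.27 degrees


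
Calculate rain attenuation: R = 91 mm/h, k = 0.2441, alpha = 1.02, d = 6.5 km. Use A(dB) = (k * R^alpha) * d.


gamma = 0.2441 * 91^1.02 = 24.310282 dB/km
A = 24.310282 * 6.5 = 158.02 dB

158.02 dB


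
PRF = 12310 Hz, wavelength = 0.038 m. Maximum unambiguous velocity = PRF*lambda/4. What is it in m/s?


V_ua = 12310 * 0.038 / 4 = 116.9 m/s

116.9 m/s


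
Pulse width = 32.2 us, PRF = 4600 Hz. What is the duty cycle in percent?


DC = 32.2e-6 * 4600 * 100 = 14.81%

14.81%


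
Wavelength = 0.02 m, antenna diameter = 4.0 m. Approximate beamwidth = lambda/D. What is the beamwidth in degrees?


BW_rad = 0.02 / 4.0 = 0.005
BW_deg = 0.29 degrees

0.29 degrees


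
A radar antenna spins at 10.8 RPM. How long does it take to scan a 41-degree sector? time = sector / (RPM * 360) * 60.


t = 41 / (10.8 * 360) * 60 = 0.63 s

0.63 s


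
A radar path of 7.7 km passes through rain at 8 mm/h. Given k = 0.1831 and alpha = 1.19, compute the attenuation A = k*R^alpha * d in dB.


gamma = 0.1831 * 8^1.19 = 2.17453 dB/km
A = 2.17453 * 7.7 = 16.74 dB

16.74 dB


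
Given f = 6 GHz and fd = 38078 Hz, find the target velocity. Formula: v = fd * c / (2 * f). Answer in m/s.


v = 38078 * 3e8 / (2 * 6000000000.0) = 952.0 m/s

952.0 m/s


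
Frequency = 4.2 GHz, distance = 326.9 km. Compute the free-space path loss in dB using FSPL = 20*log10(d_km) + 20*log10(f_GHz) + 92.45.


20*log10(326.9) = 50.29
20*log10(4.2) = 12.46
FSPL = 155.2 dB

155.2 dB


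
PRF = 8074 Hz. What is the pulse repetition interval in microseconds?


PRI = 1/8074 = 0.0001238543 s = 123.9 us

123.9 us


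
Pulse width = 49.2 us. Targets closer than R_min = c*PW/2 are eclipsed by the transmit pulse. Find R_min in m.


R_min = 3e8 * 49.2e-6 / 2 = 7380.0 m

7380.0 m


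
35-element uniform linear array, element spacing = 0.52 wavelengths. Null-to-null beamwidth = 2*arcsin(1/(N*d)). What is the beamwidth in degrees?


1/(N*d) = 1/(35*0.52) = 0.054945
BW = 2*arcsin(0.054945) = 6.3 degrees

6.3 degrees


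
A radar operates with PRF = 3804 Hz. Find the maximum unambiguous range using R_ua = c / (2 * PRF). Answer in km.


R_ua = 3e8 / (2 * 3804) = 39432.2 m = 39.4 km

39.4 km


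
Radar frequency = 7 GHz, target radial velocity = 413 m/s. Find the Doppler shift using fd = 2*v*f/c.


fd = 2 * 413 * 7000000000.0 / 3e8 = 19273.3 Hz

19273.3 Hz


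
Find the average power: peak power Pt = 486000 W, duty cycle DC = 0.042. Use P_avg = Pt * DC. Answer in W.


P_avg = 486000 * 0.042 = 20412.0 W

20412.0 W


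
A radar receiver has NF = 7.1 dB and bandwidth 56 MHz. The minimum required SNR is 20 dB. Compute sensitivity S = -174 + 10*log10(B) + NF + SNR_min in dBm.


10*log10(56000000.0) = 77.48
S = -174 + 77.48 + 7.1 + 20 = -69.4 dBm

-69.4 dBm


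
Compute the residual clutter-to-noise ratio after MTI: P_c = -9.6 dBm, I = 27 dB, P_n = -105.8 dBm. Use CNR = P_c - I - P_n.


CNR = -9.6 - 27 - (-105.8) = 69.2 dB

69.2 dB


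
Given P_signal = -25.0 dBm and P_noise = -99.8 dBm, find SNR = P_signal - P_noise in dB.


SNR = -25.0 - (-99.8) = 74.8 dB

74.8 dB


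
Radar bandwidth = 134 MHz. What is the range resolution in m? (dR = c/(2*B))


dR = 3e8 / (2 * 134000000.0) = 1.12 m

1.12 m


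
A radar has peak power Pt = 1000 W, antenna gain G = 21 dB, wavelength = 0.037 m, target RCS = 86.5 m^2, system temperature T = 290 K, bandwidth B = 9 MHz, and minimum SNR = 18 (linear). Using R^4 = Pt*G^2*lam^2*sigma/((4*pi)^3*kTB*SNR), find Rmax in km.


G_lin = 10^(21/10) = 125.892541
R^4 = 1000 * 125.892541^2 * 0.037^2 * 86.5 / ((4*pi)^3 * 1.38e-23 * 290 * 9000000.0 * 18)
R^4 = 1.45881e15 m^4
R_max = (1.45881e15)^(1/4) = 6180.2 m = 6.2 km

6.2 km


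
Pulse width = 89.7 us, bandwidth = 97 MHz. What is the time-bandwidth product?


TBP = 89.7 * 97 = 8700.9

8700.9


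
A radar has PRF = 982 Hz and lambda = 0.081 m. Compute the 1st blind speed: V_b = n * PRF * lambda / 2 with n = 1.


V_blind = 1 * 982 * 0.081 / 2 = 39.8 m/s

39.8 m/s


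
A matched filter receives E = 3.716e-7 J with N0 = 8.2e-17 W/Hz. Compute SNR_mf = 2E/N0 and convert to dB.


SNR_lin = 2 * 3.716e-7 / 8.2e-17 = 9.063e9
SNR_dB = 10*log10(9.063e9) = 99.6 dB

99.6 dB


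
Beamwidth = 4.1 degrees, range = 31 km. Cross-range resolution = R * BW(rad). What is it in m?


BW_rad = 0.071558499
CR = 31000 * 0.071558499 = 2218.3 m

2218.3 m


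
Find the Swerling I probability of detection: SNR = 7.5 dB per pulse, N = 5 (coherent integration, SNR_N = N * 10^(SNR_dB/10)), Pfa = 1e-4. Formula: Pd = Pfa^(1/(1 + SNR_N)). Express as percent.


SNR_lin = 10^(7.5/10) = 5.62341
SNR_N = 5 * 5.62341 = 28.11705
1/(1 + SNR_N) = 1/29.11705 = 0.0343441
Pd = (1e-4)^0.0343441 = 0.72883
Pd = 72.9%

72.9%


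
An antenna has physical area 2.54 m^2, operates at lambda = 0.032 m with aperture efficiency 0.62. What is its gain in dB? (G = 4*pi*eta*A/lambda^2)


G_linear = 4*pi*0.62*2.54/0.032^2 = 19325.7
G_dB = 10*log10(19325.7) = 42.9 dB

42.9 dB


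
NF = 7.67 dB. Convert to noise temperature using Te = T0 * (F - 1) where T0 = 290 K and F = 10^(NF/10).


NF_lin = 10^(7.67/10) = 5.847901
Te = 290 * (5.847901 - 1) = 1405.9 K

1405.9 K


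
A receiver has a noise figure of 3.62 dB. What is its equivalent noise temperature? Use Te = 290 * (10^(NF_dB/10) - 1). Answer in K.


NF_lin = 10^(3.62/10) = 2.301442
Te = 290 * (2.301442 - 1) = 377.4 K

377.4 K


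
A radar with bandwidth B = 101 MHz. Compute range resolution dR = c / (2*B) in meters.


dR = 3e8 / (2 * 101000000.0) = 1.49 m

1.49 m


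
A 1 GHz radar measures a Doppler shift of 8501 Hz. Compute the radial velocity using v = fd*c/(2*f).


v = 8501 * 3e8 / (2 * 1000000000.0) = 1275.2 m/s

1275.2 m/s


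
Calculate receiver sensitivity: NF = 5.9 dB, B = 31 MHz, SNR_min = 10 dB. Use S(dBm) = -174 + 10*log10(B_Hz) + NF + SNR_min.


10*log10(31000000.0) = 74.91
S = -174 + 74.91 + 5.9 + 10 = -83.2 dBm

-83.2 dBm


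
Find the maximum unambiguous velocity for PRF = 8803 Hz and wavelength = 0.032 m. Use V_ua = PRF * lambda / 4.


V_ua = 8803 * 0.032 / 4 = 70.4 m/s

70.4 m/s


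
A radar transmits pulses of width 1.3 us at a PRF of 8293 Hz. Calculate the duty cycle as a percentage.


DC = 1.3e-6 * 8293 * 100 = 1.08%

1.08%


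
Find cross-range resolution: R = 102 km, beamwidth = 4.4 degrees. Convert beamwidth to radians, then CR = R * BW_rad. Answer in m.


BW_rad = 0.076794487
CR = 102000 * 0.076794487 = 7833.0 m

7833.0 m


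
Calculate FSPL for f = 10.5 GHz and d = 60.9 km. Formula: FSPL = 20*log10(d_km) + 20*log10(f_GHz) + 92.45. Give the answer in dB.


20*log10(60.9) = 35.69
20*log10(10.5) = 20.42
FSPL = 148.6 dB

148.6 dB


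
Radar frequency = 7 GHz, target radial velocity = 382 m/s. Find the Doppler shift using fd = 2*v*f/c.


fd = 2 * 382 * 7000000000.0 / 3e8 = 17826.7 Hz

17826.7 Hz


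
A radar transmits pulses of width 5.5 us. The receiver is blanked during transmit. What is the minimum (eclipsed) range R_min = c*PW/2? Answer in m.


R_min = 3e8 * 5.5e-6 / 2 = 825.0 m

825.0 m


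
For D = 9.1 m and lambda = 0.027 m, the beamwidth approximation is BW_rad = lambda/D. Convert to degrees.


BW_rad = 0.027 / 9.1 = 0.002967
BW_deg = 0.17 degrees

0.17 degrees


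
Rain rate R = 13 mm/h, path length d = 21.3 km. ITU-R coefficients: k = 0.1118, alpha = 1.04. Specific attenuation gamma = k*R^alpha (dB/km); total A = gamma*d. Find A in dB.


gamma = 0.1118 * 13^1.04 = 1.610434 dB/km
A = 1.610434 * 21.3 = 34.3 dB

34.3 dB


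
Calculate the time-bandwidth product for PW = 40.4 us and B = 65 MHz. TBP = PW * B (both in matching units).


TBP = 40.4 * 65 = 2626.0

2626.0


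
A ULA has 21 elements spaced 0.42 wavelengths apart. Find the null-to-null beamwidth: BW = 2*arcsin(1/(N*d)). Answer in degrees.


1/(N*d) = 1/(21*0.42) = 0.113379
BW = 2*arcsin(0.113379) = 13.0 degrees

13.0 degrees


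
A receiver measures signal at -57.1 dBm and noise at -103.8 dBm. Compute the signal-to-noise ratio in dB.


SNR = -57.1 - (-103.8) = 46.7 dB

46.7 dB


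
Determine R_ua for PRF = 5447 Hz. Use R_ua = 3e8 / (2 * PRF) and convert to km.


R_ua = 3e8 / (2 * 5447) = 27538.1 m = 27.5 km

27.5 km


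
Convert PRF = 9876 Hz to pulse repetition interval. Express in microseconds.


PRI = 1/9876 = 0.0001012556 s = 101.3 us

101.3 us


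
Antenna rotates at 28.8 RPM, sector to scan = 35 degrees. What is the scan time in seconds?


t = 35 / (28.8 * 360) * 60 = 0.2 s

0.2 s


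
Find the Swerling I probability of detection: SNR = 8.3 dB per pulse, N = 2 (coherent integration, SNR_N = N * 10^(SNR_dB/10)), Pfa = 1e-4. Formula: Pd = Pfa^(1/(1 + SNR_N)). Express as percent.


SNR_lin = 10^(8.3/10) = 6.76083
SNR_N = 2 * 6.76083 = 13.52166
1/(1 + SNR_N) = 1/14.52166 = 0.0688627
Pd = (1e-4)^0.0688627 = 0.53033
Pd = 53.0%

53.0%


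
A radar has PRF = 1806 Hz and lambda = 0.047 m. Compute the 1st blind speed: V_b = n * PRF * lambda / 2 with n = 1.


V_blind = 1 * 1806 * 0.047 / 2 = 42.4 m/s

42.4 m/s


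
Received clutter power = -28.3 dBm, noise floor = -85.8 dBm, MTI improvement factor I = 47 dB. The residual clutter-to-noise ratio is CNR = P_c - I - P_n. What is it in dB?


CNR = -28.3 - 47 - (-85.8) = 10.5 dB

10.5 dB


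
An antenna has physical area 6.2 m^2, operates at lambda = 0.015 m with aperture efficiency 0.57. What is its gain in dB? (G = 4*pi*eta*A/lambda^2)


G_linear = 4*pi*0.57*6.2/0.015^2 = 197375.79
G_dB = 10*log10(197375.79) = 53.0 dB

53.0 dB


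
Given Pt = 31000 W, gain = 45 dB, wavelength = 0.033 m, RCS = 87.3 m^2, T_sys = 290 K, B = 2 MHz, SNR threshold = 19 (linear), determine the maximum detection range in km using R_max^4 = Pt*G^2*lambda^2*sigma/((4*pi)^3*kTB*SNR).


G_lin = 10^(45/10) = 31622.776602
R^4 = 31000 * 31622.776602^2 * 0.033^2 * 87.3 / ((4*pi)^3 * 1.38e-23 * 290 * 2000000.0 * 19)
R^4 = 9.76593e21 m^4
R_max = (9.76593e21)^(1/4) = 314360.8 m = 314.4 km

314.4 km


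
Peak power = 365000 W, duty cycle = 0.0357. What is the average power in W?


P_avg = 365000 * 0.0357 = 13030.5 W

13030.5 W
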